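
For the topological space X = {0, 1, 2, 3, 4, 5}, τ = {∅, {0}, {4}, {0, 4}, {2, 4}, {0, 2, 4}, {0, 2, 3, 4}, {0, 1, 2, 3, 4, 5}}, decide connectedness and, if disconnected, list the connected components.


(X, τ) is connected.

Find clopen sets (U ∈ τ with X ∖ U ∈ τ):
  U = ∅, X ∖ U = {0, 1, 2, 3, 4, 5} — both open, so U is clopen.
  U = {0, 1, 2, 3, 4, 5}, X ∖ U = ∅ — both open, so U is clopen.
Only trivial clopens (∅ and X) exist, so (X, τ) is connected.
Compute connected components by grouping points that agree on all clopens:
  component: {0, 1, 2, 3, 4, 5}


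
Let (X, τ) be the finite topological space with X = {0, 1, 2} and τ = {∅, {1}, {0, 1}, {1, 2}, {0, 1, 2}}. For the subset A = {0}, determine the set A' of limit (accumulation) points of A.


A' = ∅

For each x ∈ X, list the open sets U ∈ τ with x ∈ U, then check whether U ∩ (A ∖ {x}) ≠ ∅ for every such U.
  x = 0: open {0, 1} ∋ x has {0, 1} ∩ (A ∖ {0}) = ∅, so x is NOT a limit point.
  x = 1: open {1} ∋ x has {1} ∩ (A ∖ {1}) = ∅, so x is NOT a limit point.
  x = 2: open {1, 2} ∋ x has {1, 2} ∩ (A ∖ {2}) = ∅, so x is NOT a limit point.
Collecting: A' = ∅.


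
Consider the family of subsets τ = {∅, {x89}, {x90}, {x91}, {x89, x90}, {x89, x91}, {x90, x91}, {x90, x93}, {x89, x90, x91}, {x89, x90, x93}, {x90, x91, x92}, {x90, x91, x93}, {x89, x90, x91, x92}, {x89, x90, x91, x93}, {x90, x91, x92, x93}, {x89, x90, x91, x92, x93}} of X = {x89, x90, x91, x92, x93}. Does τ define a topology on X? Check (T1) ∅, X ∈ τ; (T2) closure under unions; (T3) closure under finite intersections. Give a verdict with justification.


τ IS a topology on X.

Axiom (T1): ∅ ∈ τ? Yes; X ∈ τ? Yes.
Axiom (T2/T3): check pairwise unions and intersections of members of τ.
All pairwise intersections and unions checked — each lies in τ. Therefore τ satisfies (T1), (T2), (T3): it IS a topology on X.


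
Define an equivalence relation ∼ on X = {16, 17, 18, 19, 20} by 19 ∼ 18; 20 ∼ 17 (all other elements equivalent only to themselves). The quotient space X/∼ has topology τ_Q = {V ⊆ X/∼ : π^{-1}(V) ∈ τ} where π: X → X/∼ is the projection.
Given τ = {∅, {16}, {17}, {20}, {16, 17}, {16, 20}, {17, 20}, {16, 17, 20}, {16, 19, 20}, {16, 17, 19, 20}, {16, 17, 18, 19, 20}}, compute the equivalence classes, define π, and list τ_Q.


X/∼ = {[16], [17=20], [18=19]}; |τ_Q| = 5.

Equivalence classes: [16], [17=20], [18=19].
Quotient map π: X → X/∼ sends 16 ↦ [16], 17 ↦ [17=20], 18 ↦ [18=19], 19 ↦ [18=19], 20 ↦ [17=20].
For each subset V ⊆ X/∼, compute π^{-1}(V) ⊆ X and check whether π^{-1}(V) ∈ τ. V is open in τ_Q iff π^{-1}(V) ∈ τ.
  V = {}: π^{-1}(V) = ∅ ∈ τ ✓.
  V = {[16]}: π^{-1}(V) = {16} ∈ τ ✓.
  V = {[17=20]}: π^{-1}(V) = {17, 20} ∈ τ ✓.
  V = {[16], [17=20]}: π^{-1}(V) = {16, 17, 20} ∈ τ ✓.
  V = {[18=19]}: π^{-1}(V) = {18, 19} ∉ τ ✗.
  V = {[16], [18=19]}: π^{-1}(V) = {16, 18, 19} ∉ τ ✗.
  V = {[17=20], [18=19]}: π^{-1}(V) = {17, 18, 19, 20} ∉ τ ✗.
  V = {[16], [17=20], [18=19]}: π^{-1}(V) = {16, 17, 18, 19, 20} ∈ τ ✓.
Open sets in the quotient: τ_Q = {{}, {[16]}, {[17=20]}, {[16], [17=20]}, {[16], [17=20], [18=19]}} (5 elements).


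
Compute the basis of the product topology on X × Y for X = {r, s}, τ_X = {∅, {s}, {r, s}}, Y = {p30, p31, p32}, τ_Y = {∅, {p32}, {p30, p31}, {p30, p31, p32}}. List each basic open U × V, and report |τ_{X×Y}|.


Basis B = {∅ × ∅, {s} × {p32}, {r, s} × {p32}, {s} × {p30, p31}, {s} × {p30, p31, p32}, {r, s} × {p30, p31}, {r, s} × {p30, p31, p32}}; |τ_{X×Y}| = 9.

Enumerate products U × V with U ∈ τ_X, V ∈ τ_Y (deduplicated):
  ∅ × ∅ = {} (∅)
  {s} × {p32} = {(s,p32)}
  {r, s} × {p32} = {(r,p32), (s,p32)}
  {s} × {p30, p31} = {(s,p30), (s,p31)}
  {s} × {p30, p31, p32} = {(s,p30), (s,p31), (s,p32)}
  {r, s} × {p30, p31} = {(r,p30), (r,p31), (s,p30), (s,p31)}
  {r, s} × {p30, p31, p32} = {(r,p30), (r,p31), (r,p32), (s,p30), (s,p31), (s,p32)}
These 7 distinct sets form the basis B.
Close under arbitrary unions to get τ_{X×Y}; counting gives |τ_{X×Y}| = 9.


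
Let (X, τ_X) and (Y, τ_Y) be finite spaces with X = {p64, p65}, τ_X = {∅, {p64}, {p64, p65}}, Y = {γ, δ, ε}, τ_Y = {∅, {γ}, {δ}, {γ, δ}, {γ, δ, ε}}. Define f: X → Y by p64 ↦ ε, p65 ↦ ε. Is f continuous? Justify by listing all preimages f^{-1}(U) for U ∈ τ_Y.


f IS continuous.

Compute f^{-1}(U) for each U ∈ τ_Y:
  U = ∅: f^{-1}(U) = ∅ ∈ τ_X ✓.
  U = {γ}: f^{-1}(U) = ∅ ∈ τ_X ✓.
  U = {δ}: f^{-1}(U) = ∅ ∈ τ_X ✓.
  U = {γ, δ}: f^{-1}(U) = ∅ ∈ τ_X ✓.
  U = {γ, δ, ε}: f^{-1}(U) = {p64, p65} ∈ τ_X ✓.
Every preimage lies in τ_X, so f IS continuous.


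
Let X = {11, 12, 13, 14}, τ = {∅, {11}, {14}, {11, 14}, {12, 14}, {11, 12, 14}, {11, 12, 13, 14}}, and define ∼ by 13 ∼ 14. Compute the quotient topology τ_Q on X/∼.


X/∼ = {[11], [12], [13=14]}; |τ_Q| = 3.

Equivalence classes: [11], [12], [13=14].
Quotient map π: X → X/∼ sends 11 ↦ [11], 12 ↦ [12], 13 ↦ [13=14], 14 ↦ [13=14].
For each subset V ⊆ X/∼, compute π^{-1}(V) ⊆ X and check whether π^{-1}(V) ∈ τ. V is open in τ_Q iff π^{-1}(V) ∈ τ.
  V = {}: π^{-1}(V) = ∅ ∈ τ ✓.
  V = {[11]}: π^{-1}(V) = {11} ∈ τ ✓.
  V = {[12]}: π^{-1}(V) = {12} ∉ τ ✗.
  V = {[11], [12]}: π^{-1}(V) = {11, 12} ∉ τ ✗.
  V = {[13=14]}: π^{-1}(V) = {13, 14} ∉ τ ✗.
  V = {[11], [13=14]}: π^{-1}(V) = {11, 13, 14} ∉ τ ✗.
  V = {[12], [13=14]}: π^{-1}(V) = {12, 13, 14} ∉ τ ✗.
  V = {[11], [12], [13=14]}: π^{-1}(V) = {11, 12, 13, 14} ∈ τ ✓.
Open sets in the quotient: τ_Q = {{}, {[11]}, {[11], [12], [13=14]}} (3 elements).


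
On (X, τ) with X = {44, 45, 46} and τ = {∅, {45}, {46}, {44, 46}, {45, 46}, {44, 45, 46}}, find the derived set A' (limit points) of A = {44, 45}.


A' = ∅

For each x ∈ X, list the open sets U ∈ τ with x ∈ U, then check whether U ∩ (A ∖ {x}) ≠ ∅ for every such U.
  x = 44: open {44, 46} ∋ x has {44, 46} ∩ (A ∖ {44}) = ∅, so x is NOT a limit point.
  x = 45: open {45} ∋ x has {45} ∩ (A ∖ {45}) = ∅, so x is NOT a limit point.
  x = 46: open {46} ∋ x has {46} ∩ (A ∖ {46}) = ∅, so x is NOT a limit point.
Collecting: A' = ∅.


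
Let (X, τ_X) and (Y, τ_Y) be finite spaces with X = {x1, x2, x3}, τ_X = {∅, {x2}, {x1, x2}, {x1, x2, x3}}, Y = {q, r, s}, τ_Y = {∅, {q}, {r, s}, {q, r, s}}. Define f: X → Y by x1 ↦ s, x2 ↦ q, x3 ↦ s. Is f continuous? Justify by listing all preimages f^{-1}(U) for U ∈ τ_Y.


f is NOT continuous.

Compute f^{-1}(U) for each U ∈ τ_Y:
  U = ∅: f^{-1}(U) = ∅ ∈ τ_X ✓.
  U = {q}: f^{-1}(U) = {x2} ∈ τ_X ✓.
  U = {r, s}: f^{-1}(U) = {x1, x3} ∉ τ_X ✗.
  U = {q, r, s}: f^{-1}(U) = {x1, x2, x3} ∈ τ_X ✓.
Found U = {r, s} with f^{-1}(U) = {x1, x3} not in τ_X. Therefore f is NOT continuous.


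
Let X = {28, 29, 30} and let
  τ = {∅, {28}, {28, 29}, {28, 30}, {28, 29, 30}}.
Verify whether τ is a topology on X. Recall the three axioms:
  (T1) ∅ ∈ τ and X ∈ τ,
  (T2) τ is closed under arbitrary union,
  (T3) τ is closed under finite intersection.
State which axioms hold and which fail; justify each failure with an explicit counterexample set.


τ IS a topology on X.

Axiom (T1): ∅ ∈ τ? Yes; X ∈ τ? Yes.
Axiom (T2/T3): check pairwise unions and intersections of members of τ.
All pairwise intersections and unions checked — each lies in τ. Therefore τ satisfies (T1), (T2), (T3): it IS a topology on X.


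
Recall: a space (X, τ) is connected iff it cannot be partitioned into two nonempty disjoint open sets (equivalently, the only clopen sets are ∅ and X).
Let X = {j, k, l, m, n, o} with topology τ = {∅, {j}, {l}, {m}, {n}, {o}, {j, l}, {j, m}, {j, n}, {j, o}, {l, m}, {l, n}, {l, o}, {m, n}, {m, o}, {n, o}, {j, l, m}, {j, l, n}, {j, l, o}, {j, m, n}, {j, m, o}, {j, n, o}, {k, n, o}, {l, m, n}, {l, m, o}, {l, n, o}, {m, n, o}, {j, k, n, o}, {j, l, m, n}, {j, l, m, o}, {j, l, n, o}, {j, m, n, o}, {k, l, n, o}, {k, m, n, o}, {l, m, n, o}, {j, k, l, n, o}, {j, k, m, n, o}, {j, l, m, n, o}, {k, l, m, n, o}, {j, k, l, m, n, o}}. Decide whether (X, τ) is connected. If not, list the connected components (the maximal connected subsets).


(X, τ) is disconnected; components = [{j}, {l}, {m}, {k, n, o}].

Find clopen sets (U ∈ τ with X ∖ U ∈ τ):
  U = ∅, X ∖ U = {j, k, l, m, n, o} — both open, so U is clopen.
  U = {j}, X ∖ U = {k, l, m, n, o} — both open, so U is clopen.
  U = {l}, X ∖ U = {j, k, m, n, o} — both open, so U is clopen.
  U = {m}, X ∖ U = {j, k, l, n, o} — both open, so U is clopen.
  U = {j, l}, X ∖ U = {k, m, n, o} — both open, so U is clopen.
  U = {j, m}, X ∖ U = {k, l, n, o} — both open, so U is clopen.
  U = {l, m}, X ∖ U = {j, k, n, o} — both open, so U is clopen.
  U = {j, l, m}, X ∖ U = {k, n, o} — both open, so U is clopen.
  U = {k, n, o}, X ∖ U = {j, l, m} — both open, so U is clopen.
  U = {j, k, n, o}, X ∖ U = {l, m} — both open, so U is clopen.
  U = {k, l, n, o}, X ∖ U = {j, m} — both open, so U is clopen.
  U = {k, m, n, o}, X ∖ U = {j, l} — both open, so U is clopen.
  U = {j, k, l, n, o}, X ∖ U = {m} — both open, so U is clopen.
  U = {j, k, m, n, o}, X ∖ U = {l} — both open, so U is clopen.
  U = {k, l, m, n, o}, X ∖ U = {j} — both open, so U is clopen.
  U = {j, k, l, m, n, o}, X ∖ U = ∅ — both open, so U is clopen.
Nontrivial clopen(s) exist: e.g. {j, l, m}. So (X, τ) is disconnected.
Compute connected components by grouping points that agree on all clopens:
  component: {j}
  component: {l}
  component: {m}
  component: {k, n, o}


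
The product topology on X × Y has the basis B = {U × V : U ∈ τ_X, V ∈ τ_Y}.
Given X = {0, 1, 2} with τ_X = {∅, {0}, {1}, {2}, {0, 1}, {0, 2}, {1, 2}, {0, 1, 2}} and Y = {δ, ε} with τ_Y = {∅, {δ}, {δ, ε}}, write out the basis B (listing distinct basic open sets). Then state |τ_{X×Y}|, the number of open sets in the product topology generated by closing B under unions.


Basis B = {∅ × ∅, {0} × {δ}, {1} × {δ}, {2} × {δ}, {0} × {δ, ε}, {0, 1} × {δ}, {0, 2} × {δ}, {1} × {δ, ε}, {1, 2} × {δ}, {2} × {δ, ε}, {0, 1, 2} × {δ}, {0, 1} × {δ, ε}, {0, 2} × {δ, ε}, {1, 2} × {δ, ε}, {0, 1, 2} × {δ, ε}}; |τ_{X×Y}| = 27.

Enumerate products U × V with U ∈ τ_X, V ∈ τ_Y (deduplicated):
  ∅ × ∅ = {} (∅)
  {0} × {δ} = {(0,δ)}
  {1} × {δ} = {(1,δ)}
  {2} × {δ} = {(2,δ)}
  {0} × {δ, ε} = {(0,δ), (0,ε)}
  {0, 1} × {δ} = {(0,δ), (1,δ)}
  {0, 2} × {δ} = {(0,δ), (2,δ)}
  {1} × {δ, ε} = {(1,δ), (1,ε)}
  {1, 2} × {δ} = {(1,δ), (2,δ)}
  {2} × {δ, ε} = {(2,δ), (2,ε)}
  {0, 1, 2} × {δ} = {(0,δ), (1,δ), (2,δ)}
  {0, 1} × {δ, ε} = {(0,δ), (0,ε), (1,δ), (1,ε)}
  {0, 2} × {δ, ε} = {(0,δ), (0,ε), (2,δ), (2,ε)}
  {1, 2} × {δ, ε} = {(1,δ), (1,ε), (2,δ), (2,ε)}
  {0, 1, 2} × {δ, ε} = {(0,δ), (0,ε), (1,δ), (1,ε), (2,δ), (2,ε)}
These 15 distinct sets form the basis B.
Close under arbitrary unions to get τ_{X×Y}; counting gives |τ_{X×Y}| = 27.


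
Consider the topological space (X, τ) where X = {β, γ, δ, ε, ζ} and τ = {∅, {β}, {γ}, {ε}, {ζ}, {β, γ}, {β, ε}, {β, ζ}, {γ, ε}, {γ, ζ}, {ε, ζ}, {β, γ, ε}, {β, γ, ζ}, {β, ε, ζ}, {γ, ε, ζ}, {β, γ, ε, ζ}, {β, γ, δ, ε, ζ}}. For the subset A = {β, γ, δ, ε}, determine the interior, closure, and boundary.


int(A) = {β, γ, ε}, cl(A) = {β, γ, δ, ε}, ∂A = {δ}.

Closed sets in (X, τ) are complements of opens:
  closed(X, τ) = {∅, {δ}, {β, δ}, {γ, δ}, {δ, ε}, {δ, ζ}, {β, γ, δ}, {β, δ, ε}, {β, δ, ζ}, {γ, δ, ε}, {γ, δ, ζ}, {δ, ε, ζ}, {β, γ, δ, ε}, {β, γ, δ, ζ}, {β, δ, ε, ζ}, {γ, δ, ε, ζ}, {β, γ, δ, ε, ζ}}.
int(A) = ⋃ {U ∈ τ : U ⊆ A}. Opens contained in A: ∅, {β}, {γ}, {ε}, {β, γ}, {β, ε}, {γ, ε}, {β, γ, ε}.
Taking the union of these: int(A) = {β, γ, ε}.
cl(A) = ⋂ {C closed : A ⊆ C}. Closed sets containing A: {β, γ, δ, ε}, {β, γ, δ, ε, ζ}.
Intersecting these: cl(A) = {β, γ, δ, ε}.
∂A = cl(A) ∖ int(A) = {β, γ, δ, ε} ∖ {β, γ, ε} = {δ}.


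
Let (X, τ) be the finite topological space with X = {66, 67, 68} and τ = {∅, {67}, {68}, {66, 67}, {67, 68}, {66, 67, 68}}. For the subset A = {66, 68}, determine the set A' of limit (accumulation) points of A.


A' = ∅

For each x ∈ X, list the open sets U ∈ τ with x ∈ U, then check whether U ∩ (A ∖ {x}) ≠ ∅ for every such U.
  x = 66: open {66, 67} ∋ x has {66, 67} ∩ (A ∖ {66}) = ∅, so x is NOT a limit point.
  x = 67: open {67} ∋ x has {67} ∩ (A ∖ {67}) = ∅, so x is NOT a limit point.
  x = 68: open {68} ∋ x has {68} ∩ (A ∖ {68}) = ∅, so x is NOT a limit point.
Collecting: A' = ∅.


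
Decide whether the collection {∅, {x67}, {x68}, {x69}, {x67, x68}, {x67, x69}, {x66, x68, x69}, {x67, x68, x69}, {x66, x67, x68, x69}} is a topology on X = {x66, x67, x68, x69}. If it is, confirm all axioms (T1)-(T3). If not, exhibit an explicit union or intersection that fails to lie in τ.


τ is NOT a topology on X.

Axiom (T1): ∅ ∈ τ? Yes; X ∈ τ? Yes.
Axiom (T2/T3): check pairwise unions and intersections of members of τ.
Counterexample for (T2): {x68} ∪ {x69} = {x68, x69} ∉ τ. Therefore τ is NOT a topology.


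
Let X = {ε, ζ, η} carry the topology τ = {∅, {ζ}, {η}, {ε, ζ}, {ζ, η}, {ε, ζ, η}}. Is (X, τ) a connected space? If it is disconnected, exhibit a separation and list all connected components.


(X, τ) is disconnected; components = [{η}, {ε, ζ}].

Find clopen sets (U ∈ τ with X ∖ U ∈ τ):
  U = ∅, X ∖ U = {ε, ζ, η} — both open, so U is clopen.
  U = {η}, X ∖ U = {ε, ζ} — both open, so U is clopen.
  U = {ε, ζ}, X ∖ U = {η} — both open, so U is clopen.
  U = {ε, ζ, η}, X ∖ U = ∅ — both open, so U is clopen.
Nontrivial clopen(s) exist: e.g. {ε, ζ}. So (X, τ) is disconnected.
Compute connected components by grouping points that agree on all clopens:
  component: {η}
  component: {ε, ζ}


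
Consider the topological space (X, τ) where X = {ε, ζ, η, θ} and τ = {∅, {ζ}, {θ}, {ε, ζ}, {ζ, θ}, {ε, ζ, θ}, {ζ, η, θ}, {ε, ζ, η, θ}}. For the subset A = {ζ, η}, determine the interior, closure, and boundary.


int(A) = {ζ}, cl(A) = {ε, ζ, η}, ∂A = {ε, η}.

Closed sets in (X, τ) are complements of opens:
  closed(X, τ) = {∅, {ε}, {η}, {ε, η}, {η, θ}, {ε, ζ, η}, {ε, η, θ}, {ε, ζ, η, θ}}.
int(A) = ⋃ {U ∈ τ : U ⊆ A}. Opens contained in A: ∅, {ζ}.
Taking the union of these: int(A) = {ζ}.
cl(A) = ⋂ {C closed : A ⊆ C}. Closed sets containing A: {ε, ζ, η}, {ε, ζ, η, θ}.
Intersecting these: cl(A) = {ε, ζ, η}.
∂A = cl(A) ∖ int(A) = {ε, ζ, η} ∖ {ζ} = {ε, η}.


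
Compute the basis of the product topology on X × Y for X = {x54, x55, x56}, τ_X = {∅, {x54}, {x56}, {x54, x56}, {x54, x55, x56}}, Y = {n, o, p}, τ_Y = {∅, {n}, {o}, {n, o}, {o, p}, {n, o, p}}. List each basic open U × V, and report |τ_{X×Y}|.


Basis B = {∅ × ∅, {x54} × {n}, {x54} × {o}, {x56} × {n}, {x56} × {o}, {x54} × {n, o}, {x54, x56} × {n}, {x54} × {o, p}, {x54, x56} × {o}, {x56} × {n, o}, {x56} × {o, p}, {x54} × {n, o, p}, {x54, x55, x56} × {n}, {x54, x55, x56} × {o}, {x56} × {n, o, p}, {x54, x56} × {n, o}, {x54, x56} × {o, p}, {x54, x56} × {n, o, p}, {x54, x55, x56} × {n, o}, {x54, x55, x56} × {o, p}, {x54, x55, x56} × {n, o, p}}; |τ_{X×Y}| = 70.

Enumerate products U × V with U ∈ τ_X, V ∈ τ_Y (deduplicated):
  ∅ × ∅ = {} (∅)
  {x54} × {n} = {(x54,n)}
  {x54} × {o} = {(x54,o)}
  {x56} × {n} = {(x56,n)}
  {x56} × {o} = {(x56,o)}
  {x54} × {n, o} = {(x54,n), (x54,o)}
  {x54, x56} × {n} = {(x54,n), (x56,n)}
  {x54} × {o, p} = {(x54,o), (x54,p)}
  {x54, x56} × {o} = {(x54,o), (x56,o)}
  {x56} × {n, o} = {(x56,n), (x56,o)}
  {x56} × {o, p} = {(x56,o), (x56,p)}
  {x54} × {n, o, p} = {(x54,n), (x54,o), (x54,p)}
  {x54, x55, x56} × {n} = {(x54,n), (x55,n), (x56,n)}
  {x54, x55, x56} × {o} = {(x54,o), (x55,o), (x56,o)}
  {x56} × {n, o, p} = {(x56,n), (x56,o), (x56,p)}
  {x54, x56} × {n, o} = {(x54,n), (x54,o), (x56,n), (x56,o)}
  {x54, x56} × {o, p} = {(x54,o), (x54,p), (x56,o), (x56,p)}
  {x54, x56} × {n, o, p} = {(x54,n), (x54,o), (x54,p), (x56,n), (x56,o), (x56,p)}
  {x54, x55, x56} × {n, o} = {(x54,n), (x54,o), (x55,n), (x55,o), (x56,n), (x56,o)}
  {x54, x55, x56} × {o, p} = {(x54,o), (x54,p), (x55,o), (x55,p), (x56,o), (x56,p)}
  {x54, x55, x56} × {n, o, p} = {(x54,n), (x54,o), (x54,p), (x55,n), (x55,o), (x55,p), (x56,n), (x56,o), (x56,p)}
These 21 distinct sets form the basis B.
Close under arbitrary unions to get τ_{X×Y}; counting gives |τ_{X×Y}| = 70.


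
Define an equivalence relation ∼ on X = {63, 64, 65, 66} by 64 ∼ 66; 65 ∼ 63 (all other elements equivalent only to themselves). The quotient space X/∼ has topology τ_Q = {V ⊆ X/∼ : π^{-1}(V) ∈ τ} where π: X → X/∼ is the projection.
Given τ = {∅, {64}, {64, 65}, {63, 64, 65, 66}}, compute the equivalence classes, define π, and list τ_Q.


X/∼ = {[63=65], [64=66]}; |τ_Q| = 2.

Equivalence classes: [63=65], [64=66].
Quotient map π: X → X/∼ sends 63 ↦ [63=65], 64 ↦ [64=66], 65 ↦ [63=65], 66 ↦ [64=66].
For each subset V ⊆ X/∼, compute π^{-1}(V) ⊆ X and check whether π^{-1}(V) ∈ τ. V is open in τ_Q iff π^{-1}(V) ∈ τ.
  V = {}: π^{-1}(V) = ∅ ∈ τ ✓.
  V = {[63=65]}: π^{-1}(V) = {63, 65} ∉ τ ✗.
  V = {[64=66]}: π^{-1}(V) = {64, 66} ∉ τ ✗.
  V = {[63=65], [64=66]}: π^{-1}(V) = {63, 64, 65, 66} ∈ τ ✓.
Open sets in the quotient: τ_Q = {{}, {[63=65], [64=66]}} (2 elements).


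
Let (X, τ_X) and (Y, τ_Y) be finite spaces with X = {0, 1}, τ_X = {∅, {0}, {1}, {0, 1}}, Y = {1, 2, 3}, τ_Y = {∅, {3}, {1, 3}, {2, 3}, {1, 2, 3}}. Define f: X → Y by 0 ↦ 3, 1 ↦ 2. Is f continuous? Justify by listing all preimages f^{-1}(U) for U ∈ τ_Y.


f IS continuous.

Compute f^{-1}(U) for each U ∈ τ_Y:
  U = ∅: f^{-1}(U) = ∅ ∈ τ_X ✓.
  U = {3}: f^{-1}(U) = {0} ∈ τ_X ✓.
  U = {1, 3}: f^{-1}(U) = {0} ∈ τ_X ✓.
  U = {2, 3}: f^{-1}(U) = {0, 1} ∈ τ_X ✓.
  U = {1, 2, 3}: f^{-1}(U) = {0, 1} ∈ τ_X ✓.
Every preimage lies in τ_X, so f IS continuous.


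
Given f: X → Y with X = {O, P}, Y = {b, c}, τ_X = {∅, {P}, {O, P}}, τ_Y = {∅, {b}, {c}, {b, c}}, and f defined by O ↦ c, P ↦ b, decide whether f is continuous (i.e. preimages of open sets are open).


f is NOT continuous.

Compute f^{-1}(U) for each U ∈ τ_Y:
  U = ∅: f^{-1}(U) = ∅ ∈ τ_X ✓.
  U = {b}: f^{-1}(U) = {P} ∈ τ_X ✓.
  U = {c}: f^{-1}(U) = {O} ∉ τ_X ✗.
  U = {b, c}: f^{-1}(U) = {O, P} ∈ τ_X ✓.
Found U = {c} with f^{-1}(U) = {O} not in τ_X. Therefore f is NOT continuous.


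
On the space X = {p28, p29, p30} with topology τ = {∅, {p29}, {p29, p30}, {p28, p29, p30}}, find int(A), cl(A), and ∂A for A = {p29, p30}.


int(A) = {p29, p30}, cl(A) = {p28, p29, p30}, ∂A = {p28}.

Closed sets in (X, τ) are complements of opens:
  closed(X, τ) = {∅, {p28}, {p28, p30}, {p28, p29, p30}}.
int(A) = ⋃ {U ∈ τ : U ⊆ A}. Opens contained in A: ∅, {p29}, {p29, p30}.
Taking the union of these: int(A) = {p29, p30}.
cl(A) = ⋂ {C closed : A ⊆ C}. Closed sets containing A: {p28, p29, p30}.
Intersecting these: cl(A) = {p28, p29, p30}.
∂A = cl(A) ∖ int(A) = {p28, p29, p30} ∖ {p29, p30} = {p28}.


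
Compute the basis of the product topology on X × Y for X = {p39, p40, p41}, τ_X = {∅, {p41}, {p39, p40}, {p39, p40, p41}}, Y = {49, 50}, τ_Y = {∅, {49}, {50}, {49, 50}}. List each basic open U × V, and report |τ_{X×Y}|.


Basis B = {∅ × ∅, {p41} × {49}, {p41} × {50}, {p39, p40} × {49}, {p39, p40} × {50}, {p41} × {49, 50}, {p39, p40, p41} × {49}, {p39, p40, p41} × {50}, {p39, p40} × {49, 50}, {p39, p40, p41} × {49, 50}}; |τ_{X×Y}| = 16.

Enumerate products U × V with U ∈ τ_X, V ∈ τ_Y (deduplicated):
  ∅ × ∅ = {} (∅)
  {p41} × {49} = {(p41,49)}
  {p41} × {50} = {(p41,50)}
  {p39, p40} × {49} = {(p39,49), (p40,49)}
  {p39, p40} × {50} = {(p39,50), (p40,50)}
  {p41} × {49, 50} = {(p41,49), (p41,50)}
  {p39, p40, p41} × {49} = {(p39,49), (p40,49), (p41,49)}
  {p39, p40, p41} × {50} = {(p39,50), (p40,50), (p41,50)}
  {p39, p40} × {49, 50} = {(p39,49), (p39,50), (p40,49), (p40,50)}
  {p39, p40, p41} × {49, 50} = {(p39,49), (p39,50), (p40,49), (p40,50), (p41,49), (p41,50)}
These 10 distinct sets form the basis B.
Close under arbitrary unions to get τ_{X×Y}; counting gives |τ_{X×Y}| = 16.


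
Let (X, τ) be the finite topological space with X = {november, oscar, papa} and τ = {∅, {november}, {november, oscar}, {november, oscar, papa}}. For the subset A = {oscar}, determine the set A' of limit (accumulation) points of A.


A' = {papa}

For each x ∈ X, list the open sets U ∈ τ with x ∈ U, then check whether U ∩ (A ∖ {x}) ≠ ∅ for every such U.
  x = november: open {november} ∋ x has {november} ∩ (A ∖ {november}) = ∅, so x is NOT a limit point.
  x = oscar: open {november, oscar} ∋ x has {november, oscar} ∩ (A ∖ {oscar}) = ∅, so x is NOT a limit point.
  x = papa: opens ∋ x are {november, oscar, papa}; each meets A ∖ {papa}, so x IS a limit point.
Collecting: A' = {papa}.


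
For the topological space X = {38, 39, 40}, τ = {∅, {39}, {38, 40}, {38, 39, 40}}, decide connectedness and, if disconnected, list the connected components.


(X, τ) is disconnected; components = [{39}, {38, 40}].

Find clopen sets (U ∈ τ with X ∖ U ∈ τ):
  U = ∅, X ∖ U = {38, 39, 40} — both open, so U is clopen.
  U = {39}, X ∖ U = {38, 40} — both open, so U is clopen.
  U = {38, 40}, X ∖ U = {39} — both open, so U is clopen.
  U = {38, 39, 40}, X ∖ U = ∅ — both open, so U is clopen.
Nontrivial clopen(s) exist: e.g. {38, 40}. So (X, τ) is disconnected.
Compute connected components by grouping points that agree on all clopens:
  component: {39}
  component: {38, 40}


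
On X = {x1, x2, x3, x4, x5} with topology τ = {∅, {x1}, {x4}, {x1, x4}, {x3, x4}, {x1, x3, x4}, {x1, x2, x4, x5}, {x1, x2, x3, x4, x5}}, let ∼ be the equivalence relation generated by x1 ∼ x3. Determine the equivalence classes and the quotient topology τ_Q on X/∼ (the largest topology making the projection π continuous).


X/∼ = {[x1=x3], [x2], [x4], [x5]}; |τ_Q| = 4.

Equivalence classes: [x1=x3], [x2], [x4], [x5].
Quotient map π: X → X/∼ sends x1 ↦ [x1=x3], x2 ↦ [x2], x3 ↦ [x1=x3], x4 ↦ [x4], x5 ↦ [x5].
For each subset V ⊆ X/∼, compute π^{-1}(V) ⊆ X and check whether π^{-1}(V) ∈ τ. V is open in τ_Q iff π^{-1}(V) ∈ τ.
  V = {}: π^{-1}(V) = ∅ ∈ τ ✓.
  V = {[x1=x3]}: π^{-1}(V) = {x1, x3} ∉ τ ✗.
  V = {[x2]}: π^{-1}(V) = {x2} ∉ τ ✗.
  V = {[x1=x3], [x2]}: π^{-1}(V) = {x1, x2, x3} ∉ τ ✗.
  V = {[x4]}: π^{-1}(V) = {x4} ∈ τ ✓.
  V = {[x1=x3], [x4]}: π^{-1}(V) = {x1, x3, x4} ∈ τ ✓.
  V = {[x2], [x4]}: π^{-1}(V) = {x2, x4} ∉ τ ✗.
  V = {[x1=x3], [x2], [x4]}: π^{-1}(V) = {x1, x2, x3, x4} ∉ τ ✗.
  V = {[x5]}: π^{-1}(V) = {x5} ∉ τ ✗.
  V = {[x1=x3], [x5]}: π^{-1}(V) = {x1, x3, x5} ∉ τ ✗.
  V = {[x2], [x5]}: π^{-1}(V) = {x2, x5} ∉ τ ✗.
  V = {[x1=x3], [x2], [x5]}: π^{-1}(V) = {x1, x2, x3, x5} ∉ τ ✗.
  V = {[x4], [x5]}: π^{-1}(V) = {x4, x5} ∉ τ ✗.
  V = {[x1=x3], [x4], [x5]}: π^{-1}(V) = {x1, x3, x4, x5} ∉ τ ✗.
  V = {[x2], [x4], [x5]}: π^{-1}(V) = {x2, x4, x5} ∉ τ ✗.
  V = {[x1=x3], [x2], [x4], [x5]}: π^{-1}(V) = {x1, x2, x3, x4, x5} ∈ τ ✓.
Open sets in the quotient: τ_Q = {{}, {[x4]}, {[x1=x3], [x4]}, {[x1=x3], [x2], [x4], [x5]}} (4 elements).


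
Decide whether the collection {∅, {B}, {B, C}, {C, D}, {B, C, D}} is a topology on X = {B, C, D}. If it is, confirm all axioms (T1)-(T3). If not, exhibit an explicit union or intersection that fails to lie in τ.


τ is NOT a topology on X.

Axiom (T1): ∅ ∈ τ? Yes; X ∈ τ? Yes.
Axiom (T2/T3): check pairwise unions and intersections of members of τ.
Counterexample for (T3): {B, C} ∩ {C, D} = {C} ∉ τ. Therefore τ is NOT a topology.


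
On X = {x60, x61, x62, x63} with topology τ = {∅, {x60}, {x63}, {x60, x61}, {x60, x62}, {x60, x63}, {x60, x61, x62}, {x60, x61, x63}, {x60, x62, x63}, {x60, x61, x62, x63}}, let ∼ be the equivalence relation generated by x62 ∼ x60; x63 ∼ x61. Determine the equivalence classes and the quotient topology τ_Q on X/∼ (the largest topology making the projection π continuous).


X/∼ = {[x60=x62], [x61=x63]}; |τ_Q| = 3.

Equivalence classes: [x60=x62], [x61=x63].
Quotient map π: X → X/∼ sends x60 ↦ [x60=x62], x61 ↦ [x61=x63], x62 ↦ [x60=x62], x63 ↦ [x61=x63].
For each subset V ⊆ X/∼, compute π^{-1}(V) ⊆ X and check whether π^{-1}(V) ∈ τ. V is open in τ_Q iff π^{-1}(V) ∈ τ.
  V = {}: π^{-1}(V) = ∅ ∈ τ ✓.
  V = {[x60=x62]}: π^{-1}(V) = {x60, x62} ∈ τ ✓.
  V = {[x61=x63]}: π^{-1}(V) = {x61, x63} ∉ τ ✗.
  V = {[x60=x62], [x61=x63]}: π^{-1}(V) = {x60, x61, x62, x63} ∈ τ ✓.
Open sets in the quotient: τ_Q = {{}, {[x60=x62]}, {[x60=x62], [x61=x63]}} (3 elements).


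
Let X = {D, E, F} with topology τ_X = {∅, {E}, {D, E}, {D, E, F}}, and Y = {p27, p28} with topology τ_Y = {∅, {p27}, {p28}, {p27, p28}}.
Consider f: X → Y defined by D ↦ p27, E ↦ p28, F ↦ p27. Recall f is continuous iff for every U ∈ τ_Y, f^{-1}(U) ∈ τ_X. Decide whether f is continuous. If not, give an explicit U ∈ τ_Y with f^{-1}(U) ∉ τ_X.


f is NOT continuous.

Compute f^{-1}(U) for each U ∈ τ_Y:
  U = ∅: f^{-1}(U) = ∅ ∈ τ_X ✓.
  U = {p27}: f^{-1}(U) = {D, F} ∉ τ_X ✗.
  U = {p28}: f^{-1}(U) = {E} ∈ τ_X ✓.
  U = {p27, p28}: f^{-1}(U) = {D, E, F} ∈ τ_X ✓.
Found U = {p27} with f^{-1}(U) = {D, F} not in τ_X. Therefore f is NOT continuous.


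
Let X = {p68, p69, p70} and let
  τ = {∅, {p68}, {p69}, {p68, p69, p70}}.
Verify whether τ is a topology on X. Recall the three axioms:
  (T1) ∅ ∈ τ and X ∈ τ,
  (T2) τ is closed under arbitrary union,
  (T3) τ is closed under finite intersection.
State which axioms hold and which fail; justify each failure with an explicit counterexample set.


τ is NOT a topology on X.

Axiom (T1): ∅ ∈ τ? Yes; X ∈ τ? Yes.
Axiom (T2/T3): check pairwise unions and intersections of members of τ.
Counterexample for (T2): {p68} ∪ {p69} = {p68, p69} ∉ τ. Therefore τ is NOT a topology.


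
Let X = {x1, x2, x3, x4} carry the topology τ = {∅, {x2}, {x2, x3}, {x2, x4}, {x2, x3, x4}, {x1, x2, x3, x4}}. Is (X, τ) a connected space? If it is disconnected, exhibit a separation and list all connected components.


(X, τ) is connected.

Find clopen sets (U ∈ τ with X ∖ U ∈ τ):
  U = ∅, X ∖ U = {x1, x2, x3, x4} — both open, so U is clopen.
  U = {x1, x2, x3, x4}, X ∖ U = ∅ — both open, so U is clopen.
Only trivial clopens (∅ and X) exist, so (X, τ) is connected.
Compute connected components by grouping points that agree on all clopens:
  component: {x1, x2, x3, x4}


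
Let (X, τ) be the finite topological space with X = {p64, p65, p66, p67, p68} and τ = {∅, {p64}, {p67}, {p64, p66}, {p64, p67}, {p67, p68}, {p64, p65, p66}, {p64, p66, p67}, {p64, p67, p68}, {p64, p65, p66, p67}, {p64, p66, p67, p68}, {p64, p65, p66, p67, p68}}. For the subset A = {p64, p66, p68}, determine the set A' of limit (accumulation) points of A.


A' = {p65, p66}

For each x ∈ X, list the open sets U ∈ τ with x ∈ U, then check whether U ∩ (A ∖ {x}) ≠ ∅ for every such U.
  x = p64: open {p64} ∋ x has {p64} ∩ (A ∖ {p64}) = ∅, so x is NOT a limit point.
  x = p65: opens ∋ x are {p64, p65, p66}, {p64, p65, p66, p67}, {p64, p65, p66, p67, p68}; each meets A ∖ {p65}, so x IS a limit point.
  x = p66: opens ∋ x are {p64, p66}, {p64, p65, p66}, {p64, p66, p67}, {p64, p65, p66, p67}, {p64, p66, p67, p68}, {p64, p65, p66, p67, p68}; each meets A ∖ {p66}, so x IS a limit point.
  x = p67: open {p67} ∋ x has {p67} ∩ (A ∖ {p67}) = ∅, so x is NOT a limit point.
  x = p68: open {p67, p68} ∋ x has {p67, p68} ∩ (A ∖ {p68}) = ∅, so x is NOT a limit point.
Collecting: A' = {p65, p66}.


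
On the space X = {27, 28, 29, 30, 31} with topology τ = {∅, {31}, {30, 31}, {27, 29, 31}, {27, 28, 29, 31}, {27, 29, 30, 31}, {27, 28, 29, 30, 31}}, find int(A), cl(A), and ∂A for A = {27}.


int(A) = ∅, cl(A) = {27, 28, 29}, ∂A = {27, 28, 29}.

Closed sets in (X, τ) are complements of opens:
  closed(X, τ) = {∅, {28}, {30}, {28, 30}, {27, 28, 29}, {27, 28, 29, 30}, {27, 28, 29, 30, 31}}.
int(A) = ⋃ {U ∈ τ : U ⊆ A}. Opens contained in A: ∅.
Taking the union of these: int(A) = ∅.
cl(A) = ⋂ {C closed : A ⊆ C}. Closed sets containing A: {27, 28, 29}, {27, 28, 29, 30}, {27, 28, 29, 30, 31}.
Intersecting these: cl(A) = {27, 28, 29}.
∂A = cl(A) ∖ int(A) = {27, 28, 29} ∖ ∅ = {27, 28, 29}.


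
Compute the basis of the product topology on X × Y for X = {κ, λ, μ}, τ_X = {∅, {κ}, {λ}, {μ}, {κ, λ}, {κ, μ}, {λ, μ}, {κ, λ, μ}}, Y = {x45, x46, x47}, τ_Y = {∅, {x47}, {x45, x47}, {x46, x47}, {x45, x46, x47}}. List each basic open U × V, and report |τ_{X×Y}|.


Basis B = {∅ × ∅, {κ} × {x47}, {λ} × {x47}, {μ} × {x47}, {κ} × {x45, x47}, {κ} × {x46, x47}, {κ, λ} × {x47}, {κ, μ} × {x47}, {λ} × {x45, x47}, {λ} × {x46, x47}, {λ, μ} × {x47}, {μ} × {x45, x47}, {μ} × {x46, x47}, {κ} × {x45, x46, x47}, {κ, λ, μ} × {x47}, {λ} × {x45, x46, x47}, {μ} × {x45, x46, x47}, {κ, λ} × {x45, x47}, {κ, μ} × {x45, x47}, {κ, λ} × {x46, x47}, {κ, μ} × {x46, x47}, {λ, μ} × {x45, x47}, {λ, μ} × {x46, x47}, {κ, λ} × {x45, x46, x47}, {κ, μ} × {x45, x46, x47}, {κ, λ, μ} × {x45, x47}, {κ, λ, μ} × {x46, x47}, {λ, μ} × {x45, x46, x47}, {κ, λ, μ} × {x45, x46, x47}}; |τ_{X×Y}| = 125.

Enumerate products U × V with U ∈ τ_X, V ∈ τ_Y (deduplicated):
  ∅ × ∅ = {} (∅)
  {κ} × {x47} = {(κ,x47)}
  {λ} × {x47} = {(λ,x47)}
  {μ} × {x47} = {(μ,x47)}
  {κ} × {x45, x47} = {(κ,x45), (κ,x47)}
  {κ} × {x46, x47} = {(κ,x46), (κ,x47)}
  {κ, λ} × {x47} = {(κ,x47), (λ,x47)}
  {κ, μ} × {x47} = {(κ,x47), (μ,x47)}
  {λ} × {x45, x47} = {(λ,x45), (λ,x47)}
  {λ} × {x46, x47} = {(λ,x46), (λ,x47)}
  {λ, μ} × {x47} = {(λ,x47), (μ,x47)}
  {μ} × {x45, x47} = {(μ,x45), (μ,x47)}
  {μ} × {x46, x47} = {(μ,x46), (μ,x47)}
  {κ} × {x45, x46, x47} = {(κ,x45), (κ,x46), (κ,x47)}
  {κ, λ, μ} × {x47} = {(κ,x47), (λ,x47), (μ,x47)}
  {λ} × {x45, x46, x47} = {(λ,x45), (λ,x46), (λ,x47)}
  {μ} × {x45, x46, x47} = {(μ,x45), (μ,x46), (μ,x47)}
  {κ, λ} × {x45, x47} = {(κ,x45), (κ,x47), (λ,x45), (λ,x47)}
  {κ, μ} × {x45, x47} = {(κ,x45), (κ,x47), (μ,x45), (μ,x47)}
  {κ, λ} × {x46, x47} = {(κ,x46), (κ,x47), (λ,x46), (λ,x47)}
  {κ, μ} × {x46, x47} = {(κ,x46), (κ,x47), (μ,x46), (μ,x47)}
  {λ, μ} × {x45, x47} = {(λ,x45), (λ,x47), (μ,x45), (μ,x47)}
  {λ, μ} × {x46, x47} = {(λ,x46), (λ,x47), (μ,x46), (μ,x47)}
  {κ, λ} × {x45, x46, x47} = {(κ,x45), (κ,x46), (κ,x47), (λ,x45), (λ,x46), (λ,x47)}
  {κ, μ} × {x45, x46, x47} = {(κ,x45), (κ,x46), (κ,x47), (μ,x45), (μ,x46), (μ,x47)}
  {κ, λ, μ} × {x45, x47} = {(κ,x45), (κ,x47), (λ,x45), (λ,x47), (μ,x45), (μ,x47)}
  {κ, λ, μ} × {x46, x47} = {(κ,x46), (κ,x47), (λ,x46), (λ,x47), (μ,x46), (μ,x47)}
  {λ, μ} × {x45, x46, x47} = {(λ,x45), (λ,x46), (λ,x47), (μ,x45), (μ,x46), (μ,x47)}
  {κ, λ, μ} × {x45, x46, x47} = {(κ,x45), (κ,x46), (κ,x47), (λ,x45), (λ,x46), (λ,x47), (μ,x45), (μ,x46), (μ,x47)}
These 29 distinct sets form the basis B.
Close under arbitrary unions to get τ_{X×Y}; counting gives |τ_{X×Y}| = 125.


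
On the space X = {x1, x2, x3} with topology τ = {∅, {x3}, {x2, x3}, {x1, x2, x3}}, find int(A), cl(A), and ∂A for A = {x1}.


int(A) = ∅, cl(A) = {x1}, ∂A = {x1}.

Closed sets in (X, τ) are complements of opens:
  closed(X, τ) = {∅, {x1}, {x1, x2}, {x1, x2, x3}}.
int(A) = ⋃ {U ∈ τ : U ⊆ A}. Opens contained in A: ∅.
Taking the union of these: int(A) = ∅.
cl(A) = ⋂ {C closed : A ⊆ C}. Closed sets containing A: {x1}, {x1, x2}, {x1, x2, x3}.
Intersecting these: cl(A) = {x1}.
∂A = cl(A) ∖ int(A) = {x1} ∖ ∅ = {x1}.


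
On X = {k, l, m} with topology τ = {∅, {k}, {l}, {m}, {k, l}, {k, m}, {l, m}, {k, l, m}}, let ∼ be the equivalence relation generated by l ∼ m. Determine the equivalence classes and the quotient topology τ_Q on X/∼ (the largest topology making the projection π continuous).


X/∼ = {[k], [l=m]}; |τ_Q| = 4.

Equivalence classes: [k], [l=m].
Quotient map π: X → X/∼ sends k ↦ [k], l ↦ [l=m], m ↦ [l=m].
For each subset V ⊆ X/∼, compute π^{-1}(V) ⊆ X and check whether π^{-1}(V) ∈ τ. V is open in τ_Q iff π^{-1}(V) ∈ τ.
  V = {}: π^{-1}(V) = ∅ ∈ τ ✓.
  V = {[k]}: π^{-1}(V) = {k} ∈ τ ✓.
  V = {[l=m]}: π^{-1}(V) = {l, m} ∈ τ ✓.
  V = {[k], [l=m]}: π^{-1}(V) = {k, l, m} ∈ τ ✓.
Open sets in the quotient: τ_Q = {{}, {[k]}, {[l=m]}, {[k], [l=m]}} (4 elements).


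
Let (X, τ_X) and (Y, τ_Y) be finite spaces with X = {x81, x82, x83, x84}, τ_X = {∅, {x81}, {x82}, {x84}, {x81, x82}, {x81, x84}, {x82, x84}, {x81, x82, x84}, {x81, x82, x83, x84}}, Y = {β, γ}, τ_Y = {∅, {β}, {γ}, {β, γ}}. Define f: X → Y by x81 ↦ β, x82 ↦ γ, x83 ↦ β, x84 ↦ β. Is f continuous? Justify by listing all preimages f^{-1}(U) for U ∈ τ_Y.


f is NOT continuous.

Compute f^{-1}(U) for each U ∈ τ_Y:
  U = ∅: f^{-1}(U) = ∅ ∈ τ_X ✓.
  U = {β}: f^{-1}(U) = {x81, x83, x84} ∉ τ_X ✗.
  U = {γ}: f^{-1}(U) = {x82} ∈ τ_X ✓.
  U = {β, γ}: f^{-1}(U) = {x81, x82, x83, x84} ∈ τ_X ✓.
Found U = {β} with f^{-1}(U) = {x81, x83, x84} not in τ_X. Therefore f is NOT continuous.


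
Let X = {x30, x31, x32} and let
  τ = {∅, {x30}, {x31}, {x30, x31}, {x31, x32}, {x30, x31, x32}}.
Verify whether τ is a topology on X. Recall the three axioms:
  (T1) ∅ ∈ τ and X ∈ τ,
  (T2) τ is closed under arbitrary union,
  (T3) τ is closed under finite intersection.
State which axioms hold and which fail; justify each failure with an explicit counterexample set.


τ IS a topology on X.

Axiom (T1): ∅ ∈ τ? Yes; X ∈ τ? Yes.
Axiom (T2/T3): check pairwise unions and intersections of members of τ.
All pairwise intersections and unions checked — each lies in τ. Therefore τ satisfies (T1), (T2), (T3): it IS a topology on X.


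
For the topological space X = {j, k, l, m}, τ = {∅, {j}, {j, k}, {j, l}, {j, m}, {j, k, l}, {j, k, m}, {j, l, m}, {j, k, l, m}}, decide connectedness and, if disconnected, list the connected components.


(X, τ) is connected.

Find clopen sets (U ∈ τ with X ∖ U ∈ τ):
  U = ∅, X ∖ U = {j, k, l, m} — both open, so U is clopen.
  U = {j, k, l, m}, X ∖ U = ∅ — both open, so U is clopen.
Only trivial clopens (∅ and X) exist, so (X, τ) is connected.
Compute connected components by grouping points that agree on all clopens:
  component: {j, k, l, m}


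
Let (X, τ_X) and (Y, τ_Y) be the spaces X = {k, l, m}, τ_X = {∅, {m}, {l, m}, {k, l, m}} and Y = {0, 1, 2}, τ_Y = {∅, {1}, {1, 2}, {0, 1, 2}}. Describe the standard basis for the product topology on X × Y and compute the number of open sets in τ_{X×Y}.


Basis B = {∅ × ∅, {m} × {1}, {l, m} × {1}, {m} × {1, 2}, {k, l, m} × {1}, {m} × {0, 1, 2}, {l, m} × {1, 2}, {k, l, m} × {1, 2}, {l, m} × {0, 1, 2}, {k, l, m} × {0, 1, 2}}; |τ_{X×Y}| = 20.

Enumerate products U × V with U ∈ τ_X, V ∈ τ_Y (deduplicated):
  ∅ × ∅ = {} (∅)
  {m} × {1} = {(m,1)}
  {l, m} × {1} = {(l,1), (m,1)}
  {m} × {1, 2} = {(m,1), (m,2)}
  {k, l, m} × {1} = {(k,1), (l,1), (m,1)}
  {m} × {0, 1, 2} = {(m,0), (m,1), (m,2)}
  {l, m} × {1, 2} = {(l,1), (l,2), (m,1), (m,2)}
  {k, l, m} × {1, 2} = {(k,1), (k,2), (l,1), (l,2), (m,1), (m,2)}
  {l, m} × {0, 1, 2} = {(l,0), (l,1), (l,2), (m,0), (m,1), (m,2)}
  {k, l, m} × {0, 1, 2} = {(k,0), (k,1), (k,2), (l,0), (l,1), (l,2), (m,0), (m,1), (m,2)}
These 10 distinct sets form the basis B.
Close under arbitrary unions to get τ_{X×Y}; counting gives |τ_{X×Y}| = 20.


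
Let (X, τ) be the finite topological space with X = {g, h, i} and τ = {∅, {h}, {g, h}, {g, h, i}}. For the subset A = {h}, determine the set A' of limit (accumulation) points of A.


A' = {g, i}

For each x ∈ X, list the open sets U ∈ τ with x ∈ U, then check whether U ∩ (A ∖ {x}) ≠ ∅ for every such U.
  x = g: opens ∋ x are {g, h}, {g, h, i}; each meets A ∖ {g}, so x IS a limit point.
  x = h: open {h} ∋ x has {h} ∩ (A ∖ {h}) = ∅, so x is NOT a limit point.
  x = i: opens ∋ x are {g, h, i}; each meets A ∖ {i}, so x IS a limit point.
Collecting: A' = {g, i}.


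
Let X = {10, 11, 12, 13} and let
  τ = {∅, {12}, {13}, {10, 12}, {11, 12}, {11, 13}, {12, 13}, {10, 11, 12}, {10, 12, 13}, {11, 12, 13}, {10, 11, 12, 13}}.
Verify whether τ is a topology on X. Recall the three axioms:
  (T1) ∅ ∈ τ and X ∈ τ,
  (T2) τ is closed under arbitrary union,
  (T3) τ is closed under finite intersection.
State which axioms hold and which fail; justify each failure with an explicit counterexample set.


τ is NOT a topology on X.

Axiom (T1): ∅ ∈ τ? Yes; X ∈ τ? Yes.
Axiom (T2/T3): check pairwise unions and intersections of members of τ.
Counterexample for (T3): {11, 12} ∩ {11, 13} = {11} ∉ τ. Therefore τ is NOT a topology.


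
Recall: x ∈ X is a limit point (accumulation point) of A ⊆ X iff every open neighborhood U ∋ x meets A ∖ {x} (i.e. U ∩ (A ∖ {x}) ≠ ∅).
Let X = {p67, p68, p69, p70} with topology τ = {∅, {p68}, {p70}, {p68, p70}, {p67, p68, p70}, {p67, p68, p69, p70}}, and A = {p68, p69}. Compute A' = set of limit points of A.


A' = {p67, p69}

For each x ∈ X, list the open sets U ∈ τ with x ∈ U, then check whether U ∩ (A ∖ {x}) ≠ ∅ for every such U.
  x = p67: opens ∋ x are {p67, p68, p70}, {p67, p68, p69, p70}; each meets A ∖ {p67}, so x IS a limit point.
  x = p68: open {p68} ∋ x has {p68} ∩ (A ∖ {p68}) = ∅, so x is NOT a limit point.
  x = p69: opens ∋ x are {p67, p68, p69, p70}; each meets A ∖ {p69}, so x IS a limit point.
  x = p70: open {p70} ∋ x has {p70} ∩ (A ∖ {p70}) = ∅, so x is NOT a limit point.
Collecting: A' = {p67, p69}.


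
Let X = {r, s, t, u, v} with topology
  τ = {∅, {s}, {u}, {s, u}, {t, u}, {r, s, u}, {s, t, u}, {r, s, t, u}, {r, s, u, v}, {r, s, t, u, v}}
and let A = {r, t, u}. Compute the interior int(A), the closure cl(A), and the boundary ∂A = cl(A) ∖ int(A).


int(A) = {t, u}, cl(A) = {r, t, u, v}, ∂A = {r, v}.

Closed sets in (X, τ) are complements of opens:
  closed(X, τ) = {∅, {t}, {v}, {r, v}, {t, v}, {r, s, v}, {r, t, v}, {r, s, t, v}, {r, t, u, v}, {r, s, t, u, v}}.
int(A) = ⋃ {U ∈ τ : U ⊆ A}. Opens contained in A: ∅, {u}, {t, u}.
Taking the union of these: int(A) = {t, u}.
cl(A) = ⋂ {C closed : A ⊆ C}. Closed sets containing A: {r, t, u, v}, {r, s, t, u, v}.
Intersecting these: cl(A) = {r, t, u, v}.
∂A = cl(A) ∖ int(A) = {r, t, u, v} ∖ {t, u} = {r, v}.


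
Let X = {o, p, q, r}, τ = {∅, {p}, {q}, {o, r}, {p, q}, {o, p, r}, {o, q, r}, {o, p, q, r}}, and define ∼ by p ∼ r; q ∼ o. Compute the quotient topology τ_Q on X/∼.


X/∼ = {[o=q], [p=r]}; |τ_Q| = 2.

Equivalence classes: [o=q], [p=r].
Quotient map π: X → X/∼ sends o ↦ [o=q], p ↦ [p=r], q ↦ [o=q], r ↦ [p=r].
For each subset V ⊆ X/∼, compute π^{-1}(V) ⊆ X and check whether π^{-1}(V) ∈ τ. V is open in τ_Q iff π^{-1}(V) ∈ τ.
  V = {}: π^{-1}(V) = ∅ ∈ τ ✓.
  V = {[o=q]}: π^{-1}(V) = {o, q} ∉ τ ✗.
  V = {[p=r]}: π^{-1}(V) = {p, r} ∉ τ ✗.
  V = {[o=q], [p=r]}: π^{-1}(V) = {o, p, q, r} ∈ τ ✓.
Open sets in the quotient: τ_Q = {{}, {[o=q], [p=r]}} (2 elements).
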